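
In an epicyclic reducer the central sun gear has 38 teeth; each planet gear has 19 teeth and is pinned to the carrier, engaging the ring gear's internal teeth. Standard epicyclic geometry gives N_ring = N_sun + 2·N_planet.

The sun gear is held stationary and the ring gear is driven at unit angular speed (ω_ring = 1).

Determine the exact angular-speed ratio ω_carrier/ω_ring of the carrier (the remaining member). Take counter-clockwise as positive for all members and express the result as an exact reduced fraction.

N_ring = 38 + 2·19 = 76
38(ω_s−ω_c) = −76(ω_r−ω_c),  ω_s=0, ω_r=1
38(0−ω_c) = −76(1−ω_c)  ⇒  114ω_c = 76  ⇒  ω_c = 2/3
ω_c/ω_r = 2/3

2/3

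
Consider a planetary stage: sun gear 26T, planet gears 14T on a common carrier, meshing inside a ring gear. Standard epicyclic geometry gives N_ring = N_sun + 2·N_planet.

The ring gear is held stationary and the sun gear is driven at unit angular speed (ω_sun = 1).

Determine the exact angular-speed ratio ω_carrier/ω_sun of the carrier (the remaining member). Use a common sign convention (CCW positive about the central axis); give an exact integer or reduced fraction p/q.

N_ring = 26 + 2·14 = 54
26(ω_s−ω_c) = −54(ω_r−ω_c),  ω_r=0, ω_s=1
26(1−ω_c) = −54(0−ω_c)  ⇒  80ω_c = 26  ⇒  ω_c = 13/40
ω_c/ω_s = 13/40

13/40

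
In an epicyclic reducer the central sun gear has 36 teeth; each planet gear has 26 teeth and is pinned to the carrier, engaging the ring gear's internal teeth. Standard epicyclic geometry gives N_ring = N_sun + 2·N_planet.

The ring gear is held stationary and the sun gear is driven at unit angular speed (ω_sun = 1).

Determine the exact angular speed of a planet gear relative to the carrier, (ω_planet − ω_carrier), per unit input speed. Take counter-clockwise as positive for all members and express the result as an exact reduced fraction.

-396/403

N_ring = 36 + 2·26 = 88
36(ω_s−ω_c) = −88(ω_r−ω_c),  ω_r=0, ω_s=1
36(1−ω_c) = −88(0−ω_c)  ⇒  124ω_c = 36  ⇒  ω_c = 9/31
sun–planet: 36·(1−9/31) = −26·(ω_p−ω_c)  ⇒  ω_p−ω_c = −(36/26)·(22/31) = -396/403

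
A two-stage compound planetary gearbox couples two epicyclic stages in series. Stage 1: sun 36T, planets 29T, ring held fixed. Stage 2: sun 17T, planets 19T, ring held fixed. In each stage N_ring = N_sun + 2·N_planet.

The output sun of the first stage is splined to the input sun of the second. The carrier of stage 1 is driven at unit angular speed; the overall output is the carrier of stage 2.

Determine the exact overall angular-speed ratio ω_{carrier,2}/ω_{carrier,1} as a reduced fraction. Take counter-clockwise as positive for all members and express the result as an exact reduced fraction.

1105/1296

Stage 1: N_ring = 36 + 2·29 = 94
Stage 1: 36(ω_s−ω_c) = −94(ω_r−ω_c),  ω_r=0, ω_c=1
Stage 1: ω_s = 1 − (94/36)(0−1) = 65/18
  ⇒ ω_s¹/ω_c¹ = 65/18
Stage 2: N_ring = 17 + 2·19 = 55
Stage 2: 17(ω_s−ω_c) = −55(ω_r−ω_c),  ω_r=0, ω_s=1
Stage 2: 17(1−ω_c) = −55(0−ω_c)  ⇒  72ω_c = 17  ⇒  ω_c = 17/72
  ⇒ ω_c²/ω_s² = 17/72
Coupling ω_s² = ω_s¹ ⇒ overall = 65/18 × 17/72 = 1105/1296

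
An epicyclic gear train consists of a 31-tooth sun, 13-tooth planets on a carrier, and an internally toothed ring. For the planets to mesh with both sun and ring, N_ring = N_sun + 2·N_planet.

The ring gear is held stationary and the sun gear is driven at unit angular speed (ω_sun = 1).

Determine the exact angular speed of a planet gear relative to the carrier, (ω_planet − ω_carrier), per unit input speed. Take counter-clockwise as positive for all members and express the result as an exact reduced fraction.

-1767/1144

N_ring = 31 + 2·13 = 57
31(ω_s−ω_c) = −57(ω_r−ω_c),  ω_r=0, ω_s=1
31(1−ω_c) = −57(0−ω_c)  ⇒  88ω_c = 31  ⇒  ω_c = 31/88
sun–planet: 31·(1−31/88) = −13·(ω_p−ω_c)  ⇒  ω_p−ω_c = −(31/13)·(57/88) = -1767/1144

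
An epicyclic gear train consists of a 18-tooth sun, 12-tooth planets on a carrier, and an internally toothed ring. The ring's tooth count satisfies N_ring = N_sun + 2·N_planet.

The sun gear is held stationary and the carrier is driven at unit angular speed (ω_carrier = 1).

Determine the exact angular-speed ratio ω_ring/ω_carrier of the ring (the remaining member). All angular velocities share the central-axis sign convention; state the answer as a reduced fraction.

N_ring = 18 + 2·12 = 42
18(ω_s−ω_c) = −42(ω_r−ω_c),  ω_s=0, ω_c=1
ω_r = 1 − (18/42)(0−1) = 10/7
ω_r/ω_c = 10/7

10/7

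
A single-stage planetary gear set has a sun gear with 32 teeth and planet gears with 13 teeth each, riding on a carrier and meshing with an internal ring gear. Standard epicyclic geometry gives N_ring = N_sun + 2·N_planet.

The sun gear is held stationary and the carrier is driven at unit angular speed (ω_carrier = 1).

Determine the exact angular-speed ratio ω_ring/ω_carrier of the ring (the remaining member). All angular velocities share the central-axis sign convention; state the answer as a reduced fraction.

45/29

N_ring = 32 + 2·13 = 58
32(ω_s−ω_c) = −58(ω_r−ω_c),  ω_s=0, ω_c=1
ω_r = 1 − (32/58)(0−1) = 45/29
ω_r/ω_c = 45/29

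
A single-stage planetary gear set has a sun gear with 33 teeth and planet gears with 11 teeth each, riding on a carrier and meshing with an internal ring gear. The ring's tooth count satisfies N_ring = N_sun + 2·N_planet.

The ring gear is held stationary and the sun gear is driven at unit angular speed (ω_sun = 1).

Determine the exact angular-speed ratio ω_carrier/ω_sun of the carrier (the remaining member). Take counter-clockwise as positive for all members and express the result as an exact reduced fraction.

3/8

N_ring = 33 + 2·11 = 55
33(ω_s−ω_c) = −55(ω_r−ω_c),  ω_r=0, ω_s=1
33(1−ω_c) = −55(0−ω_c)  ⇒  88ω_c = 33  ⇒  ω_c = 3/8
ω_c/ω_s = 3/8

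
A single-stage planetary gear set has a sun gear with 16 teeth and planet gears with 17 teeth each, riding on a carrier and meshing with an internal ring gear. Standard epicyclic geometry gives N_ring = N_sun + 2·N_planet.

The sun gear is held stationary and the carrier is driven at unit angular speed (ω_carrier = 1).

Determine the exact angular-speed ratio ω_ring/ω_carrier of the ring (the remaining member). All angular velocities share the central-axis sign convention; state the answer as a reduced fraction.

N_ring = 16 + 2·17 = 50
16(ω_s−ω_c) = −50(ω_r−ω_c),  ω_s=0, ω_c=1
ω_r = 1 − (16/50)(0−1) = 33/25
ω_r/ω_c = 33/25

33/25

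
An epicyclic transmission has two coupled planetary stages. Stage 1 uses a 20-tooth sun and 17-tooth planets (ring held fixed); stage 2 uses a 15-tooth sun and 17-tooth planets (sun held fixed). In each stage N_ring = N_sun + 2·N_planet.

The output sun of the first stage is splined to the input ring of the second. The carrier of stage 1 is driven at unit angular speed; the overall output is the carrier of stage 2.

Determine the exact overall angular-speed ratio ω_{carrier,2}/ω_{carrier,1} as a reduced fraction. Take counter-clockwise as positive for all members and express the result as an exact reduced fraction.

1813/640

Stage 1: N_ring = 20 + 2·17 = 54
Stage 1: 20(ω_s−ω_c) = −54(ω_r−ω_c),  ω_r=0, ω_c=1
Stage 1: ω_s = 1 − (54/20)(0−1) = 37/10
  ⇒ ω_s¹/ω_c¹ = 37/10
Stage 2: N_ring = 15 + 2·17 = 49
Stage 2: 15(ω_s−ω_c) = −49(ω_r−ω_c),  ω_s=0, ω_r=1
Stage 2: 15(0−ω_c) = −49(1−ω_c)  ⇒  64ω_c = 49  ⇒  ω_c = 49/64
  ⇒ ω_c²/ω_r² = 49/64
Coupling ω_r² = ω_s¹ ⇒ overall = 37/10 × 49/64 = 1813/640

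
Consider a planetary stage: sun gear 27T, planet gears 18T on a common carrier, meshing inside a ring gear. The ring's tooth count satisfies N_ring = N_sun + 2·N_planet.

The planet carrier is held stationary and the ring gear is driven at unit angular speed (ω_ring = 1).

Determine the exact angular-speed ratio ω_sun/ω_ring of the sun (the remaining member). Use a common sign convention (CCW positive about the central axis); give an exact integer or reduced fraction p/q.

-7/3

N_ring = 27 + 2·18 = 63
27(ω_s−ω_c) = −63(ω_r−ω_c),  ω_c=0, ω_r=1
ω_s = 0 − (63/27)(1−0) = -7/3
ω_s/ω_r = -7/3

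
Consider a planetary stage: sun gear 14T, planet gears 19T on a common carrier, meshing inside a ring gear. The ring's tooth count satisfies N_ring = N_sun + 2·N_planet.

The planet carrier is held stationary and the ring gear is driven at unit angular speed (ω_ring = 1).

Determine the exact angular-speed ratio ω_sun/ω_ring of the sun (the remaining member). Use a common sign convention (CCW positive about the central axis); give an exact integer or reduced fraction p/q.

N_ring = 14 + 2·19 = 52
14(ω_s−ω_c) = −52(ω_r−ω_c),  ω_c=0, ω_r=1
ω_s = 0 − (52/14)(1−0) = -26/7
ω_s/ω_r = -26/7

-26/7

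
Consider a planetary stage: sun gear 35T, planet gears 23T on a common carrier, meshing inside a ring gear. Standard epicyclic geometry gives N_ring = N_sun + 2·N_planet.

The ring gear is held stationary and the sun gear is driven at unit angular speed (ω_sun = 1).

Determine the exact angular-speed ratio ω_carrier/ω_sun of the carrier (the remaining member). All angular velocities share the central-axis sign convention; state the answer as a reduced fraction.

N_ring = 35 + 2·23 = 81
35(ω_s−ω_c) = −81(ω_r−ω_c),  ω_r=0, ω_s=1
35(1−ω_c) = −81(0−ω_c)  ⇒  116ω_c = 35  ⇒  ω_c = 35/116
ω_c/ω_s = 35/116

35/116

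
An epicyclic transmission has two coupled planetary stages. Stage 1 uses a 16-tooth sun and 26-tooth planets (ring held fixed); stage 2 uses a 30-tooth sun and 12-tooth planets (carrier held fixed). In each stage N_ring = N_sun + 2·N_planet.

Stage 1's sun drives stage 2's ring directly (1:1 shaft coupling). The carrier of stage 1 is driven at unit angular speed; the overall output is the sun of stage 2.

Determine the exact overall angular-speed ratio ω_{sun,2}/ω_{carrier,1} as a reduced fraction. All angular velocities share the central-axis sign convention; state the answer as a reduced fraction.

-189/20

Stage 1: N_ring = 16 + 2·26 = 68
Stage 1: 16(ω_s−ω_c) = −68(ω_r−ω_c),  ω_r=0, ω_c=1
Stage 1: ω_s = 1 − (68/16)(0−1) = 21/4
  ⇒ ω_s¹/ω_c¹ = 21/4
Stage 2: N_ring = 30 + 2·12 = 54
Stage 2: 30(ω_s−ω_c) = −54(ω_r−ω_c),  ω_c=0, ω_r=1
Stage 2: ω_s = 0 − (54/30)(1−0) = -9/5
  ⇒ ω_s²/ω_r² = -9/5
Coupling ω_r² = ω_s¹ ⇒ overall = 21/4 × -9/5 = -189/20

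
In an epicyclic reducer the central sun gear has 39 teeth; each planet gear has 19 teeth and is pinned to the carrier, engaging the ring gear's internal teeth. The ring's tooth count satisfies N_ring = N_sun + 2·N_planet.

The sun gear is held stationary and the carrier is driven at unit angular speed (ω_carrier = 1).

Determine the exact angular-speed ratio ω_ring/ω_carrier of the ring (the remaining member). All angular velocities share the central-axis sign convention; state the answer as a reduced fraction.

N_ring = 39 + 2·19 = 77
39(ω_s−ω_c) = −77(ω_r−ω_c),  ω_s=0, ω_c=1
ω_r = 1 − (39/77)(0−1) = 116/77
ω_r/ω_c = 116/77

116/77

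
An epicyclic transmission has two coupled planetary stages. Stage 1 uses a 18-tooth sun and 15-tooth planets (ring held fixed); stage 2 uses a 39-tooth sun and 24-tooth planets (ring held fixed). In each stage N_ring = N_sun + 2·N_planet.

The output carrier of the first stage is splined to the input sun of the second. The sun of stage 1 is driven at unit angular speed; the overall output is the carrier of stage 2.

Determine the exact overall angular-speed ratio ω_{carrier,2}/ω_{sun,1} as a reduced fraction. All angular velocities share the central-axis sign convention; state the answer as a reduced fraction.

13/154

Stage 1: N_ring = 18 + 2·15 = 48
Stage 1: 18(ω_s−ω_c) = −48(ω_r−ω_c),  ω_r=0, ω_s=1
Stage 1: 18(1−ω_c) = −48(0−ω_c)  ⇒  66ω_c = 18  ⇒  ω_c = 3/11
  ⇒ ω_c¹/ω_s¹ = 3/11
Stage 2: N_ring = 39 + 2·24 = 87
Stage 2: 39(ω_s−ω_c) = −87(ω_r−ω_c),  ω_r=0, ω_s=1
Stage 2: 39(1−ω_c) = −87(0−ω_c)  ⇒  126ω_c = 39  ⇒  ω_c = 13/42
  ⇒ ω_c²/ω_s² = 13/42
Coupling ω_s² = ω_c¹ ⇒ overall = 3/11 × 13/42 = 13/154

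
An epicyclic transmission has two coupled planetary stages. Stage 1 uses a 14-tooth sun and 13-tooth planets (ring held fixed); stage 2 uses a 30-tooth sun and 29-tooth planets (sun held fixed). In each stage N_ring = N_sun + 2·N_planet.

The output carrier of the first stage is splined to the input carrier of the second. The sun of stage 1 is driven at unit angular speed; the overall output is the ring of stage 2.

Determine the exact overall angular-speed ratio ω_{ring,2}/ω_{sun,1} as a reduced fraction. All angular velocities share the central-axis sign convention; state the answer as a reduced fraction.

413/1188

Stage 1: N_ring = 14 + 2·13 = 40
Stage 1: 14(ω_s−ω_c) = −40(ω_r−ω_c),  ω_r=0, ω_s=1
Stage 1: 14(1−ω_c) = −40(0−ω_c)  ⇒  54ω_c = 14  ⇒  ω_c = 7/27
  ⇒ ω_c¹/ω_s¹ = 7/27
Stage 2: N_ring = 30 + 2·29 = 88
Stage 2: 30(ω_s−ω_c) = −88(ω_r−ω_c),  ω_s=0, ω_c=1
Stage 2: ω_r = 1 − (30/88)(0−1) = 59/44
  ⇒ ω_r²/ω_c² = 59/44
Coupling ω_c² = ω_c¹ ⇒ overall = 7/27 × 59/44 = 413/1188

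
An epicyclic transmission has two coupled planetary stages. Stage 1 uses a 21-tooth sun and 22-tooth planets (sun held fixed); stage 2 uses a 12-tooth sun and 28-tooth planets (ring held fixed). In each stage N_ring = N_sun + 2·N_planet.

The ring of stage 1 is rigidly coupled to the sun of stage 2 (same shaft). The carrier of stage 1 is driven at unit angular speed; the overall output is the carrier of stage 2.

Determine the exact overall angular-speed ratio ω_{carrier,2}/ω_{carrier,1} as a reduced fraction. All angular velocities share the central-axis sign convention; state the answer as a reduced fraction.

Stage 1: N_ring = 21 + 2·22 = 65
Stage 1: 21(ω_s−ω_c) = −65(ω_r−ω_c),  ω_s=0, ω_c=1
Stage 1: ω_r = 1 − (21/65)(0−1) = 86/65
  ⇒ ω_r¹/ω_c¹ = 86/65
Stage 2: N_ring = 12 + 2·28 = 68
Stage 2: 12(ω_s−ω_c) = −68(ω_r−ω_c),  ω_r=0, ω_s=1
Stage 2: 12(1−ω_c) = −68(0−ω_c)  ⇒  80ω_c = 12  ⇒  ω_c = 3/20
  ⇒ ω_c²/ω_s² = 3/20
Coupling ω_s² = ω_r¹ ⇒ overall = 86/65 × 3/20 = 129/650

129/650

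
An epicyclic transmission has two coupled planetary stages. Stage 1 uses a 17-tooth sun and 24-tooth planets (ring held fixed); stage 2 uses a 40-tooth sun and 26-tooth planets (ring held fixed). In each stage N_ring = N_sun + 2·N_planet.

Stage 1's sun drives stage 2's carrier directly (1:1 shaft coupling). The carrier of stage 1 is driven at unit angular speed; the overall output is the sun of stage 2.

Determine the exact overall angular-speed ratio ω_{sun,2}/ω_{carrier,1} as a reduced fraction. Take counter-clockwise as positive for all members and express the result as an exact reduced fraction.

1353/85

Stage 1: N_ring = 17 + 2·24 = 65
Stage 1: 17(ω_s−ω_c) = −65(ω_r−ω_c),  ω_r=0, ω_c=1
Stage 1: ω_s = 1 − (65/17)(0−1) = 82/17
  ⇒ ω_s¹/ω_c¹ = 82/17
Stage 2: N_ring = 40 + 2·26 = 92
Stage 2: 40(ω_s−ω_c) = −92(ω_r−ω_c),  ω_r=0, ω_c=1
Stage 2: ω_s = 1 − (92/40)(0−1) = 33/10
  ⇒ ω_s²/ω_c² = 33/10
Coupling ω_c² = ω_s¹ ⇒ overall = 82/17 × 33/10 = 1353/85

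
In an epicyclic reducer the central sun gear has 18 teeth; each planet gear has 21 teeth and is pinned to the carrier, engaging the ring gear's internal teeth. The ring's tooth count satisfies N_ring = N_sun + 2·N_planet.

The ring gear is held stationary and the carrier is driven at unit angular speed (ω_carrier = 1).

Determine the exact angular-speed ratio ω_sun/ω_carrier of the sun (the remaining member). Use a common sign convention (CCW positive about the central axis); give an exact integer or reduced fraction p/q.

13/3

N_ring = 18 + 2·21 = 60
18(ω_s−ω_c) = −60(ω_r−ω_c),  ω_r=0, ω_c=1
ω_s = 1 − (60/18)(0−1) = 13/3
ω_s/ω_c = 13/3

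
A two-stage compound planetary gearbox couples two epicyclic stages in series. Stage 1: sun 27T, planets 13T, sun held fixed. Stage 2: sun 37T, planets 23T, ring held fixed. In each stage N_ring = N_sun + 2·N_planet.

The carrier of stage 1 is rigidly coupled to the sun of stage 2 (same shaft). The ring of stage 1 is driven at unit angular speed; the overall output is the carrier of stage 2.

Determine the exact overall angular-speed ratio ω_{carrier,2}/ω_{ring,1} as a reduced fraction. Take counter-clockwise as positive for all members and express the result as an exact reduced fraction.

Stage 1: N_ring = 27 + 2·13 = 53
Stage 1: 27(ω_s−ω_c) = −53(ω_r−ω_c),  ω_s=0, ω_r=1
Stage 1: 27(0−ω_c) = −53(1−ω_c)  ⇒  80ω_c = 53  ⇒  ω_c = 53/80
  ⇒ ω_c¹/ω_r¹ = 53/80
Stage 2: N_ring = 37 + 2·23 = 83
Stage 2: 37(ω_s−ω_c) = −83(ω_r−ω_c),  ω_r=0, ω_s=1
Stage 2: 37(1−ω_c) = −83(0−ω_c)  ⇒  120ω_c = 37  ⇒  ω_c = 37/120
  ⇒ ω_c²/ω_s² = 37/120
Coupling ω_s² = ω_c¹ ⇒ overall = 53/80 × 37/120 = 1961/9600

1961/9600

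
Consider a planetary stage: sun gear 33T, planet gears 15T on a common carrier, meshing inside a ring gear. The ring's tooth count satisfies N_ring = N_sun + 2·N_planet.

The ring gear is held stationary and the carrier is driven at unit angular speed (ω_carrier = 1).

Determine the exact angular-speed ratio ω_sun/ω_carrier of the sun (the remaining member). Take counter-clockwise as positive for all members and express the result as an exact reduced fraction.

32/11

N_ring = 33 + 2·15 = 63
33(ω_s−ω_c) = −63(ω_r−ω_c),  ω_r=0, ω_c=1
ω_s = 1 − (63/33)(0−1) = 32/11
ω_s/ω_c = 32/11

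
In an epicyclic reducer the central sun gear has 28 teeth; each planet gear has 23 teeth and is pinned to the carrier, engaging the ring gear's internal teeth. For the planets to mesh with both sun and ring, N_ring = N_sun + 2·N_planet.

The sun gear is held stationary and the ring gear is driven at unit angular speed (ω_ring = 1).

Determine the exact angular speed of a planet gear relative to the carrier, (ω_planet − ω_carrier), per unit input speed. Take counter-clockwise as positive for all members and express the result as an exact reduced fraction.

N_ring = 28 + 2·23 = 74
28(ω_s−ω_c) = −74(ω_r−ω_c),  ω_s=0, ω_r=1
28(0−ω_c) = −74(1−ω_c)  ⇒  102ω_c = 74  ⇒  ω_c = 37/51
sun–planet: 28·(0−37/51) = −23·(ω_p−ω_c)  ⇒  ω_p−ω_c = −(28/23)·(-37/51) = 1036/1173

1036/1173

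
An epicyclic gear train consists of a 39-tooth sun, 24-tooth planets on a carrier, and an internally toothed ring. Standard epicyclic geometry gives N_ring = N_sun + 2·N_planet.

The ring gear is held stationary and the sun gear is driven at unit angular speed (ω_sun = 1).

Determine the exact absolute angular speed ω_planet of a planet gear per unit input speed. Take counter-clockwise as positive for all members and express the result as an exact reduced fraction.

N_ring = 39 + 2·24 = 87
39(ω_s−ω_c) = −87(ω_r−ω_c),  ω_r=0, ω_s=1
39(1−ω_c) = −87(0−ω_c)  ⇒  126ω_c = 39  ⇒  ω_c = 13/42
sun–planet: 39·(1−13/42) = −24·(ω_p−ω_c)  ⇒  ω_p−ω_c = −(39/24)·(29/42) = -377/336
ω_p = 13/42 − 377/336 = -13/16

-13/16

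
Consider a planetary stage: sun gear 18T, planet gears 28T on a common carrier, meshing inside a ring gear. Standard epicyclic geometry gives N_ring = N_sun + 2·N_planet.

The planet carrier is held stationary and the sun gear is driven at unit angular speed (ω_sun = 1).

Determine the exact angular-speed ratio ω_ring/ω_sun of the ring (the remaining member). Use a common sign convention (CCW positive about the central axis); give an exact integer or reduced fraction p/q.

N_ring = 18 + 2·28 = 74
18(ω_s−ω_c) = −74(ω_r−ω_c),  ω_c=0, ω_s=1
ω_r = 0 − (18/74)(1−0) = -9/37
ω_r/ω_s = -9/37

-9/37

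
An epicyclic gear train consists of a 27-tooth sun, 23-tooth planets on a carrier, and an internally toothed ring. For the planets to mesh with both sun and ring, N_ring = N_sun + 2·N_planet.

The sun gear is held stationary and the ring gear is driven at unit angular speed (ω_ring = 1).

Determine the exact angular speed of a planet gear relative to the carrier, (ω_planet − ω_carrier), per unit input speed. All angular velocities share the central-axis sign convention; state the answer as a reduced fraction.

1971/2300

N_ring = 27 + 2·23 = 73
27(ω_s−ω_c) = −73(ω_r−ω_c),  ω_s=0, ω_r=1
27(0−ω_c) = −73(1−ω_c)  ⇒  100ω_c = 73  ⇒  ω_c = 73/100
sun–planet: 27·(0−73/100) = −23·(ω_p−ω_c)  ⇒  ω_p−ω_c = −(27/23)·(-73/100) = 1971/2300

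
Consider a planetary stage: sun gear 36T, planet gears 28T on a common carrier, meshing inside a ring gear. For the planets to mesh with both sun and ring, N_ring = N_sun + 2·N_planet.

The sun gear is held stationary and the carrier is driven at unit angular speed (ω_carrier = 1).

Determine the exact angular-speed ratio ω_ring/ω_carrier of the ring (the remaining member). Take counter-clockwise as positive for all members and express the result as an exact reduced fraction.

32/23

N_ring = 36 + 2·28 = 92
36(ω_s−ω_c) = −92(ω_r−ω_c),  ω_s=0, ω_c=1
ω_r = 1 − (36/92)(0−1) = 32/23
ω_r/ω_c = 32/23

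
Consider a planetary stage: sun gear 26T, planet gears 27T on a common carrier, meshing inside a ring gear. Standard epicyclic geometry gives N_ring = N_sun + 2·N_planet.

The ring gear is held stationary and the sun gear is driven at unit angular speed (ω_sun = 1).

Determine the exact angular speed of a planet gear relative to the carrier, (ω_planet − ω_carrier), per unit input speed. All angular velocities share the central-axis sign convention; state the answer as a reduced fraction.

N_ring = 26 + 2·27 = 80
26(ω_s−ω_c) = −80(ω_r−ω_c),  ω_r=0, ω_s=1
26(1−ω_c) = −80(0−ω_c)  ⇒  106ω_c = 26  ⇒  ω_c = 13/53
sun–planet: 26·(1−13/53) = −27·(ω_p−ω_c)  ⇒  ω_p−ω_c = −(26/27)·(40/53) = -1040/1431

-1040/1431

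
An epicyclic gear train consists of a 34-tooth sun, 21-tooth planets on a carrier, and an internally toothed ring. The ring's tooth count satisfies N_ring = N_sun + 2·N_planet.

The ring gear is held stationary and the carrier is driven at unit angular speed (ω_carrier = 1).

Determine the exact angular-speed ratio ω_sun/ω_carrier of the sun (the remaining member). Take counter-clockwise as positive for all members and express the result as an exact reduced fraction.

N_ring = 34 + 2·21 = 76
34(ω_s−ω_c) = −76(ω_r−ω_c),  ω_r=0, ω_c=1
ω_s = 1 − (76/34)(0−1) = 55/17
ω_s/ω_c = 55/17

55/17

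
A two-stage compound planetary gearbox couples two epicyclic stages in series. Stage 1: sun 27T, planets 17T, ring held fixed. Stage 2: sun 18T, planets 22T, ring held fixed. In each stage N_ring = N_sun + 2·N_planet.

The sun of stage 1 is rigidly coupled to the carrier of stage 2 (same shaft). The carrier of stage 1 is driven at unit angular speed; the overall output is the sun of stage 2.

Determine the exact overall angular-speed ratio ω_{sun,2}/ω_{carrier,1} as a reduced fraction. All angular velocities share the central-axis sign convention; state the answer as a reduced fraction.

3520/243

Stage 1: N_ring = 27 + 2·17 = 61
Stage 1: 27(ω_s−ω_c) = −61(ω_r−ω_c),  ω_r=0, ω_c=1
Stage 1: ω_s = 1 − (61/27)(0−1) = 88/27
  ⇒ ω_s¹/ω_c¹ = 88/27
Stage 2: N_ring = 18 + 2·22 = 62
Stage 2: 18(ω_s−ω_c) = −62(ω_r−ω_c),  ω_r=0, ω_c=1
Stage 2: ω_s = 1 − (62/18)(0−1) = 40/9
  ⇒ ω_s²/ω_c² = 40/9
Coupling ω_c² = ω_s¹ ⇒ overall = 88/27 × 40/9 = 3520/243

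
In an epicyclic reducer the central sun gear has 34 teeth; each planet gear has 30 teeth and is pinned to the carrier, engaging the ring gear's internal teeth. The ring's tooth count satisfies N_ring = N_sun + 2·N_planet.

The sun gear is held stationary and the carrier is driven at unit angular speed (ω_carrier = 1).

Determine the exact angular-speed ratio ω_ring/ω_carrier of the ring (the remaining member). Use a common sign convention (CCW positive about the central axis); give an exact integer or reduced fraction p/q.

64/47

N_ring = 34 + 2·30 = 94
34(ω_s−ω_c) = −94(ω_r−ω_c),  ω_s=0, ω_c=1
ω_r = 1 − (34/94)(0−1) = 64/47
ω_r/ω_c = 64/47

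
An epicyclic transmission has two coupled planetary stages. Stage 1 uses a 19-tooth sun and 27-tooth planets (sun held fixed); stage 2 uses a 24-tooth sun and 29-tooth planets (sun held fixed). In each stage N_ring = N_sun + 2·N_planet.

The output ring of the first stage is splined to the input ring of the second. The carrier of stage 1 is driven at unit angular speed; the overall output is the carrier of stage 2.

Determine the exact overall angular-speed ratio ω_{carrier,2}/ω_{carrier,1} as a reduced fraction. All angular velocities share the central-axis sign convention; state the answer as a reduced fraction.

3772/3869

Stage 1: N_ring = 19 + 2·27 = 73
Stage 1: 19(ω_s−ω_c) = −73(ω_r−ω_c),  ω_s=0, ω_c=1
Stage 1: ω_r = 1 − (19/73)(0−1) = 92/73
  ⇒ ω_r¹/ω_c¹ = 92/73
Stage 2: N_ring = 24 + 2·29 = 82
Stage 2: 24(ω_s−ω_c) = −82(ω_r−ω_c),  ω_s=0, ω_r=1
Stage 2: 24(0−ω_c) = −82(1−ω_c)  ⇒  106ω_c = 82  ⇒  ω_c = 41/53
  ⇒ ω_c²/ω_r² = 41/53
Coupling ω_r² = ω_r¹ ⇒ overall = 92/73 × 41/53 = 3772/3869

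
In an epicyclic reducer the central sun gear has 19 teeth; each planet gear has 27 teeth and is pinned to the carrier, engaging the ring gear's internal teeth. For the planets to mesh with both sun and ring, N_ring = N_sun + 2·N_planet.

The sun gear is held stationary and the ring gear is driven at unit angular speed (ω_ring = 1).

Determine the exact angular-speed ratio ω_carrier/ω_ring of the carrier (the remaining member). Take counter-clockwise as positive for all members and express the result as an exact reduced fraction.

N_ring = 19 + 2·27 = 73
19(ω_s−ω_c) = −73(ω_r−ω_c),  ω_s=0, ω_r=1
19(0−ω_c) = −73(1−ω_c)  ⇒  92ω_c = 73  ⇒  ω_c = 73/92
ω_c/ω_r = 73/92

73/92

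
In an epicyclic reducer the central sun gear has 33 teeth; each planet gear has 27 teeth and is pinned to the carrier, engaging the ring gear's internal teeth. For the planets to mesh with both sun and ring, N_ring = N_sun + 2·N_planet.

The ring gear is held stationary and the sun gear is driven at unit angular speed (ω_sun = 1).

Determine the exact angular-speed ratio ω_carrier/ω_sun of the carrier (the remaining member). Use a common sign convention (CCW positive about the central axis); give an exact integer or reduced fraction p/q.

11/40

N_ring = 33 + 2·27 = 87
33(ω_s−ω_c) = −87(ω_r−ω_c),  ω_r=0, ω_s=1
33(1−ω_c) = −87(0−ω_c)  ⇒  120ω_c = 33  ⇒  ω_c = 11/40
ω_c/ω_s = 11/40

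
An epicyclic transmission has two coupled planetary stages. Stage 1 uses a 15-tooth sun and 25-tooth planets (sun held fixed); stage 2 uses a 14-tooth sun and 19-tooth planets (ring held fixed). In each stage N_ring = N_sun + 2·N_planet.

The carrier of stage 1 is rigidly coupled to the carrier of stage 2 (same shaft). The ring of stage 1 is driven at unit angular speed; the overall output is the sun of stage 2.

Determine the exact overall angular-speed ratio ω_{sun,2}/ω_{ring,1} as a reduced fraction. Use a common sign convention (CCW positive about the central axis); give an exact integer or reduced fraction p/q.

429/112

Stage 1: N_ring = 15 + 2·25 = 65
Stage 1: 15(ω_s−ω_c) = −65(ω_r−ω_c),  ω_s=0, ω_r=1
Stage 1: 15(0−ω_c) = −65(1−ω_c)  ⇒  80ω_c = 65  ⇒  ω_c = 13/16
  ⇒ ω_c¹/ω_r¹ = 13/16
Stage 2: N_ring = 14 + 2·19 = 52
Stage 2: 14(ω_s−ω_c) = −52(ω_r−ω_c),  ω_r=0, ω_c=1
Stage 2: ω_s = 1 − (52/14)(0−1) = 33/7
  ⇒ ω_s²/ω_c² = 33/7
Coupling ω_c² = ω_c¹ ⇒ overall = 13/16 × 33/7 = 429/112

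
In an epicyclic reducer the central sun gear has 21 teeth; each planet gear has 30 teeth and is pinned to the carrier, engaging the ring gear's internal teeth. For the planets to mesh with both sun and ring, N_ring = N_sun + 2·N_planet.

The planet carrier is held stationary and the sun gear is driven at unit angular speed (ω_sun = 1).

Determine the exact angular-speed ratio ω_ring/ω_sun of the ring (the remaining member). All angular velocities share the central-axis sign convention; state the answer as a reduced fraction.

-7/27

N_ring = 21 + 2·30 = 81
21(ω_s−ω_c) = −81(ω_r−ω_c),  ω_c=0, ω_s=1
ω_r = 0 − (21/81)(1−0) = -7/27
ω_r/ω_s = -7/27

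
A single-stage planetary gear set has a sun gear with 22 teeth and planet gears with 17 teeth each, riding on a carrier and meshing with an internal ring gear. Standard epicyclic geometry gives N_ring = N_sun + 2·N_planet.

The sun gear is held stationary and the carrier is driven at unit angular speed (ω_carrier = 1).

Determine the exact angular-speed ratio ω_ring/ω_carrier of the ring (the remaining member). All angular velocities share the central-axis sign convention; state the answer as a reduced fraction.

39/28

N_ring = 22 + 2·17 = 56
22(ω_s−ω_c) = −56(ω_r−ω_c),  ω_s=0, ω_c=1
ω_r = 1 − (22/56)(0−1) = 39/28
ω_r/ω_c = 39/28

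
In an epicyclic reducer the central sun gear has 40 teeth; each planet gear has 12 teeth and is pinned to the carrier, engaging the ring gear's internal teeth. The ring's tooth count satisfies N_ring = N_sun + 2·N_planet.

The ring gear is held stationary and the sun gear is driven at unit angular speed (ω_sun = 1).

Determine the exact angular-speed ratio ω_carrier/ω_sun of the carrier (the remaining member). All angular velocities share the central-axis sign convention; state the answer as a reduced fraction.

5/13

N_ring = 40 + 2·12 = 64
40(ω_s−ω_c) = −64(ω_r−ω_c),  ω_r=0, ω_s=1
40(1−ω_c) = −64(0−ω_c)  ⇒  104ω_c = 40  ⇒  ω_c = 5/13
ω_c/ω_s = 5/13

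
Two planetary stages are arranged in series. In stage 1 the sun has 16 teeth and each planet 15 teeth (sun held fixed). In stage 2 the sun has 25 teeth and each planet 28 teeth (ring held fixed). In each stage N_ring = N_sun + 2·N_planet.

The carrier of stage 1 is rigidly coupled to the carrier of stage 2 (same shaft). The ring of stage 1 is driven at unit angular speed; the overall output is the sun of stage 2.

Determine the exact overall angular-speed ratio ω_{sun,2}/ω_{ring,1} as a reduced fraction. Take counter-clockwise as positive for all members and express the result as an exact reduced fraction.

2438/775

Stage 1: N_ring = 16 + 2·15 = 46
Stage 1: 16(ω_s−ω_c) = −46(ω_r−ω_c),  ω_s=0, ω_r=1
Stage 1: 16(0−ω_c) = −46(1−ω_c)  ⇒  62ω_c = 46  ⇒  ω_c = 23/31
  ⇒ ω_c¹/ω_r¹ = 23/31
Stage 2: N_ring = 25 + 2·28 = 81
Stage 2: 25(ω_s−ω_c) = −81(ω_r−ω_c),  ω_r=0, ω_c=1
Stage 2: ω_s = 1 − (81/25)(0−1) = 106/25
  ⇒ ω_s²/ω_c² = 106/25
Coupling ω_c² = ω_c¹ ⇒ overall = 23/31 × 106/25 = 2438/775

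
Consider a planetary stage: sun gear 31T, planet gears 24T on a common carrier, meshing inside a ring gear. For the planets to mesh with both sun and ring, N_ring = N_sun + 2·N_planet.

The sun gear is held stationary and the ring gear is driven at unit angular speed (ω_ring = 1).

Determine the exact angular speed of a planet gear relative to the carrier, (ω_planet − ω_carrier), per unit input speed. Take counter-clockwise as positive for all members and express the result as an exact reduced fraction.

N_ring = 31 + 2·24 = 79
31(ω_s−ω_c) = −79(ω_r−ω_c),  ω_s=0, ω_r=1
31(0−ω_c) = −79(1−ω_c)  ⇒  110ω_c = 79  ⇒  ω_c = 79/110
sun–planet: 31·(0−79/110) = −24·(ω_p−ω_c)  ⇒  ω_p−ω_c = −(31/24)·(-79/110) = 2449/2640

2449/2640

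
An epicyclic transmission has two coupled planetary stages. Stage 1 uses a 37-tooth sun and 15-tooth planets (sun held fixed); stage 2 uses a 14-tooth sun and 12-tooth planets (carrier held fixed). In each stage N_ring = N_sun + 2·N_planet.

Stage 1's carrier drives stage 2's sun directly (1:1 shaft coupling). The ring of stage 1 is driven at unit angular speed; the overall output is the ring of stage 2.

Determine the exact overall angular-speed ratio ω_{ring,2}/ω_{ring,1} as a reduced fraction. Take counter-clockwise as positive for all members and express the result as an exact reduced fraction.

-469/1976

Stage 1: N_ring = 37 + 2·15 = 67
Stage 1: 37(ω_s−ω_c) = −67(ω_r−ω_c),  ω_s=0, ω_r=1
Stage 1: 37(0−ω_c) = −67(1−ω_c)  ⇒  104ω_c = 67  ⇒  ω_c = 67/104
  ⇒ ω_c¹/ω_r¹ = 67/104
Stage 2: N_ring = 14 + 2·12 = 38
Stage 2: 14(ω_s−ω_c) = −38(ω_r−ω_c),  ω_c=0, ω_s=1
Stage 2: ω_r = 0 − (14/38)(1−0) = -7/19
  ⇒ ω_r²/ω_s² = -7/19
Coupling ω_s² = ω_c¹ ⇒ overall = 67/104 × -7/19 = -469/1976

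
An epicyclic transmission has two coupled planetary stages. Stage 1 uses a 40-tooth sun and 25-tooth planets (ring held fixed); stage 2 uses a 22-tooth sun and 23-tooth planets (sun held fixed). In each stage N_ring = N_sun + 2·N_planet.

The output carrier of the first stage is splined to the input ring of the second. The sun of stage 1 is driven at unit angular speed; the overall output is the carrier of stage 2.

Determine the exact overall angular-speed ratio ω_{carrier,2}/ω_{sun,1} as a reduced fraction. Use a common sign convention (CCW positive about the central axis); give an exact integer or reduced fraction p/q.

Stage 1: N_ring = 40 + 2·25 = 90
Stage 1: 40(ω_s−ω_c) = −90(ω_r−ω_c),  ω_r=0, ω_s=1
Stage 1: 40(1−ω_c) = −90(0−ω_c)  ⇒  130ω_c = 40  ⇒  ω_c = 4/13
  ⇒ ω_c¹/ω_s¹ = 4/13
Stage 2: N_ring = 22 + 2·23 = 68
Stage 2: 22(ω_s−ω_c) = −68(ω_r−ω_c),  ω_s=0, ω_r=1
Stage 2: 22(0−ω_c) = −68(1−ω_c)  ⇒  90ω_c = 68  ⇒  ω_c = 34/45
  ⇒ ω_c²/ω_r² = 34/45
Coupling ω_r² = ω_c¹ ⇒ overall = 4/13 × 34/45 = 136/585

136/585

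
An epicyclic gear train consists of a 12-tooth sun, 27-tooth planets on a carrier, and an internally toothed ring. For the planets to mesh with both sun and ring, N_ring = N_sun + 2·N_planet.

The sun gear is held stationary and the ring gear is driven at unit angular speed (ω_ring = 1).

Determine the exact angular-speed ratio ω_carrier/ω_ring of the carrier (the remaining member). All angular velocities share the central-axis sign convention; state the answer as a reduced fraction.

11/13

N_ring = 12 + 2·27 = 66
12(ω_s−ω_c) = −66(ω_r−ω_c),  ω_s=0, ω_r=1
12(0−ω_c) = −66(1−ω_c)  ⇒  78ω_c = 66  ⇒  ω_c = 11/13
ω_c/ω_r = 11/13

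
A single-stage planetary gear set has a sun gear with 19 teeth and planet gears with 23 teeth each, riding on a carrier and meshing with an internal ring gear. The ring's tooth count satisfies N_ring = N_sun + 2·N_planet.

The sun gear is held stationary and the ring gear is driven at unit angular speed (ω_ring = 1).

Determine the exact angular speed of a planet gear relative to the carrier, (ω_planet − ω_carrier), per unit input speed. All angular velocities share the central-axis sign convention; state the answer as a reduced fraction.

N_ring = 19 + 2·23 = 65
19(ω_s−ω_c) = −65(ω_r−ω_c),  ω_s=0, ω_r=1
19(0−ω_c) = −65(1−ω_c)  ⇒  84ω_c = 65  ⇒  ω_c = 65/84
sun–planet: 19·(0−65/84) = −23·(ω_p−ω_c)  ⇒  ω_p−ω_c = −(19/23)·(-65/84) = 1235/1932

1235/1932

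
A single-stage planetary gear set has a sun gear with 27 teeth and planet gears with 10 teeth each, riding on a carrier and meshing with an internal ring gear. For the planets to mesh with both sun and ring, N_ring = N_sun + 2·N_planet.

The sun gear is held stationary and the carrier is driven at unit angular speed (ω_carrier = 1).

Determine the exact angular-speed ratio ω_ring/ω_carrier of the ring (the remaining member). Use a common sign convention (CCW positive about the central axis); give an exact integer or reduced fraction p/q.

N_ring = 27 + 2·10 = 47
27(ω_s−ω_c) = −47(ω_r−ω_c),  ω_s=0, ω_c=1
ω_r = 1 − (27/47)(0−1) = 74/47
ω_r/ω_c = 74/47

74/47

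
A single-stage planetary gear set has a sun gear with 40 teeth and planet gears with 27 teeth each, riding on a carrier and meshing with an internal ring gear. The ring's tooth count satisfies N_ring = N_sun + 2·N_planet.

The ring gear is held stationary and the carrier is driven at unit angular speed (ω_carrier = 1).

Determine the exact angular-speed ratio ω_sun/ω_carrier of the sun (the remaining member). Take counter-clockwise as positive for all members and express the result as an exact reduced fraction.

67/20

N_ring = 40 + 2·27 = 94
40(ω_s−ω_c) = −94(ω_r−ω_c),  ω_r=0, ω_c=1
ω_s = 1 − (94/40)(0−1) = 67/20
ω_s/ω_c = 67/20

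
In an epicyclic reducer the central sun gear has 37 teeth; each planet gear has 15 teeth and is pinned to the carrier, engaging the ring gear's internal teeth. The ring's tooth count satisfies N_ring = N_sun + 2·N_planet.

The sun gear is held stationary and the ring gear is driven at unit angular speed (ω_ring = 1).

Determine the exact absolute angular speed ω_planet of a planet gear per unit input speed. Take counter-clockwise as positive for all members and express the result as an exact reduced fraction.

67/30

N_ring = 37 + 2·15 = 67
37(ω_s−ω_c) = −67(ω_r−ω_c),  ω_s=0, ω_r=1
37(0−ω_c) = −67(1−ω_c)  ⇒  104ω_c = 67  ⇒  ω_c = 67/104
sun–planet: 37·(0−67/104) = −15·(ω_p−ω_c)  ⇒  ω_p−ω_c = −(37/15)·(-67/104) = 2479/1560
ω_p = 67/104 + 2479/1560 = 67/30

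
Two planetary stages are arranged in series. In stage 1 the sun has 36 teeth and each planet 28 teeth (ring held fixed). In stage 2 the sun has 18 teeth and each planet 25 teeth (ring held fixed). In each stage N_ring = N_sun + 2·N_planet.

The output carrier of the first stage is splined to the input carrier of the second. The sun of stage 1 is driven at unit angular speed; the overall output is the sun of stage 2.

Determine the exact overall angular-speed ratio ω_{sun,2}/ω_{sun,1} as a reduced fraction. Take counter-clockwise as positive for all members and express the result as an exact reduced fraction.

43/32

Stage 1: N_ring = 36 + 2·28 = 92
Stage 1: 36(ω_s−ω_c) = −92(ω_r−ω_c),  ω_r=0, ω_s=1
Stage 1: 36(1−ω_c) = −92(0−ω_c)  ⇒  128ω_c = 36  ⇒  ω_c = 9/32
  ⇒ ω_c¹/ω_s¹ = 9/32
Stage 2: N_ring = 18 + 2·25 = 68
Stage 2: 18(ω_s−ω_c) = −68(ω_r−ω_c),  ω_r=0, ω_c=1
Stage 2: ω_s = 1 − (68/18)(0−1) = 43/9
  ⇒ ω_s²/ω_c² = 43/9
Coupling ω_c² = ω_c¹ ⇒ overall = 9/32 × 43/9 = 43/32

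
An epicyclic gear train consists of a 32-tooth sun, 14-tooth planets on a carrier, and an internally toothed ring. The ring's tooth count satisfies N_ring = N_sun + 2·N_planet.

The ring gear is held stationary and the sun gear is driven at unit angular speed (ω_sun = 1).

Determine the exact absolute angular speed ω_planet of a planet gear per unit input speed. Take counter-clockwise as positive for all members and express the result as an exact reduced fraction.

N_ring = 32 + 2·14 = 60
32(ω_s−ω_c) = −60(ω_r−ω_c),  ω_r=0, ω_s=1
32(1−ω_c) = −60(0−ω_c)  ⇒  92ω_c = 32  ⇒  ω_c = 8/23
sun–planet: 32·(1−8/23) = −14·(ω_p−ω_c)  ⇒  ω_p−ω_c = −(32/14)·(15/23) = -240/161
ω_p = 8/23 − 240/161 = -8/7

-8/7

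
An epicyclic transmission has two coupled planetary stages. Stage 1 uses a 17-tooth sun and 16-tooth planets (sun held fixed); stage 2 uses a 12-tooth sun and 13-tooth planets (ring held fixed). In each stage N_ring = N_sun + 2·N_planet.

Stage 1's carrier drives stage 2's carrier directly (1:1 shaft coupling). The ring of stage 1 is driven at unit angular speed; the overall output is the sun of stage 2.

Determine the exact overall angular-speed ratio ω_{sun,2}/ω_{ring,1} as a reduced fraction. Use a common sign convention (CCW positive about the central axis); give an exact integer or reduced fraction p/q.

Stage 1: N_ring = 17 + 2·16 = 49
Stage 1: 17(ω_s−ω_c) = −49(ω_r−ω_c),  ω_s=0, ω_r=1
Stage 1: 17(0−ω_c) = −49(1−ω_c)  ⇒  66ω_c = 49  ⇒  ω_c = 49/66
  ⇒ ω_c¹/ω_r¹ = 49/66
Stage 2: N_ring = 12 + 2·13 = 38
Stage 2: 12(ω_s−ω_c) = −38(ω_r−ω_c),  ω_r=0, ω_c=1
Stage 2: ω_s = 1 − (38/12)(0−1) = 25/6
  ⇒ ω_s²/ω_c² = 25/6
Coupling ω_c² = ω_c¹ ⇒ overall = 49/66 × 25/6 = 1225/396

1225/396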